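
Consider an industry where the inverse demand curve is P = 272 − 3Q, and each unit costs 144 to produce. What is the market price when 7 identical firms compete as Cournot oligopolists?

With 7 symmetric Cournot firms, each firm's FOC gives 272 − 24q = 144, so q = 16/3, Q = 7·16/3 = 112/3, and P = 160.

P = 160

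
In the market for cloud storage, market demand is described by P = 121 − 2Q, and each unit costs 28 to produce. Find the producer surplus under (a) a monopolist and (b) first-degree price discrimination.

The monopolist equates marginal revenue to marginal cost: 121 − 4Q = 28, so Q = 23.25. From demand, P = 74.5.
PS = (74.5 − 28)·23.25 = 1081.125.
Under first-degree price discrimination the firm charges each unit its demand price and produces up to where P = MC, i.e. Q = 46.5. Consumer surplus is zero; producer surplus equals total surplus.
PS = ½·(121 − 28)·46.5 = 2162.25.

Monopoly: PS = 1081.125; Perfect PD: PS = 2162.25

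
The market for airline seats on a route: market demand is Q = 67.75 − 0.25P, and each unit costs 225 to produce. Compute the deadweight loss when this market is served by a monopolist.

Inverting demand: P = 271 − 4Q.
Perfect competition: P = MC = 225, so 271 − 4Q = 225 and Q = 11.5.
Monopoly sets MR = MC: 271 − 8Q = 225 ⇒ Q = 5.75, P = 271 − 4·5.75 = 248.
DWL is the triangle between Q = 5.75 and Q = 11.5: ½·(11.5 − 5.75)·(248 − 225) = 66.125.

DWL = 66.125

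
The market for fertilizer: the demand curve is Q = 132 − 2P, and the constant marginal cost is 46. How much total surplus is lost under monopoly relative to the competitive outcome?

DWL = 100

Inverting demand: P = 66 − 0.5Q.
Perfect competition: P = MC = 46, so 66 − 0.5Q = 46 and Q = 40.
A monopolist chooses Q where MR = MC. MR = 66 − Q; setting this equal to 46 gives Q = 20 and P = 56.
DWL is the triangle between Q = 20 and Q = 40: ½·(40 − 20)·(56 − 46) = 100.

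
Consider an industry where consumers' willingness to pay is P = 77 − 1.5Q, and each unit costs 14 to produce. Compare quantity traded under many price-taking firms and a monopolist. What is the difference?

Under competition P = MC = 14, so Q = (77 − 14)/1.5 = 42.
Monopoly sets MR = MC: 77 − 3Q = 14 ⇒ Q = 21, P = 77 − 1.5·21 = 45.5.
Change in quantity traded: 21 − 42 = −21.

Quantity traded falls by 21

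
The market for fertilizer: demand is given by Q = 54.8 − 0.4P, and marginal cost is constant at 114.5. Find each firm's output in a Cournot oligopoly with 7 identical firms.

Inverting demand: P = 137 − 2.5Q.
With 7 symmetric Cournot firms, each firm's FOC gives 137 − 20q = 114.5, so q = 1.125, Q = 7·1.125 = 7.875, and P = 1877/16.

q_i = 1.125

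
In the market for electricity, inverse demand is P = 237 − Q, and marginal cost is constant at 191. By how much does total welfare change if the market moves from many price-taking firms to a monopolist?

Total welfare falls by 264.5

Under competition P = MC = 191, so Q = (237 − 191)/1 = 46.
CS = ½·(237 − 191)·46 = 1058; PS = (191 − 191)·46 = 0; TS = 1058.
A monopolist chooses Q where MR = MC. MR = 237 − 2Q; setting this equal to 191 gives Q = 23 and P = 214.
CS = ½·(237 − 214)·23 = 264.5; PS = (214 − 191)·23 = 529; TS = 793.5.
Change in total welfare: 793.5 − 1058 = −264.5.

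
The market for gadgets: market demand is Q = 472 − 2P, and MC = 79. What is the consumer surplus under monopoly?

Inverting demand: P = 236 − 0.5Q.
The monopolist equates marginal revenue to marginal cost: 236 − Q = 79, so Q = 157. From demand, P = 157.5.
CS = ½·(236 − 157.5)·157 = 6162.25.

CS = 6162.25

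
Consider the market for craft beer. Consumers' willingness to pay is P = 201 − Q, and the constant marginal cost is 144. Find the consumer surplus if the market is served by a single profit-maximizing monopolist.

CS = 406.125

Monopoly sets MR = MC: 201 − 2Q = 144 ⇒ Q = 28.5, P = 201 − 28.5 = 172.5.
CS = ½·(201 − 172.5)·28.5 = 406.125.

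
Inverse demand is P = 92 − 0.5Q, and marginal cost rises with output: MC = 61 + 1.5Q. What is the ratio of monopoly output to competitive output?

Q_m/Q_c = 0.8

The monopolist equates marginal revenue to marginal cost: 92 − Q = 61 + 1.5Q, so Q = 12.4. From demand, P = 85.8.
Competitive equilibrium sets price equal to marginal cost: 92 − 0.5Q = 61 + 1.5Q, so Q = 15.5 and P = 84.25.
Ratio Q_m/Q_c = 12.4/15.5 = 0.8.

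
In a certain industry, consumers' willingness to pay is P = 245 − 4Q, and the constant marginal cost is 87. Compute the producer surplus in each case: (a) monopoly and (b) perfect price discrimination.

Monopoly sets MR = MC: 245 − 8Q = 87 ⇒ Q = 19.75, P = 245 − 4·19.75 = 166.
PS = (166 − 87)·19.75 = 1560.25.
Under first-degree price discrimination the firm charges each unit its demand price and produces up to where P = MC, i.e. Q = 39.5. Consumer surplus is zero; producer surplus equals total surplus.
PS = ½·(245 − 87)·39.5 = 3120.5.

Monopoly: PS = 1560.25; Perfect PD: PS = 3120.5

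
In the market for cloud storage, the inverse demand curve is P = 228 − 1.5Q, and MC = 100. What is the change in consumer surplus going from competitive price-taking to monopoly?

CS falls by 4096

Under competition P = MC = 100, so Q = (228 − 100)/1.5 = 256/3.
CS = ½·(228 − 100)·256/3 = 16384/3.
Monopoly sets MR = MC: 228 − 3Q = 100 ⇒ Q = 128/3, P = 228 − 1.5·128/3 = 164.
CS = ½·(228 − 164)·128/3 = 4096/3.
Change in consumer surplus: 4096/3 − 16384/3 = −4096.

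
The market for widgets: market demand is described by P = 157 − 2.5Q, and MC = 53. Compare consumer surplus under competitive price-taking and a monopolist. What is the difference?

Perfect competition: P = MC = 53, so 157 − 2.5Q = 53 and Q = 41.6.
CS = ½·(157 − 53)·41.6 = 2163.2.
Monopoly sets MR = MC: 157 − 5Q = 53 ⇒ Q = 20.8, P = 157 − 2.5·20.8 = 105.
CS = ½·(157 − 105)·20.8 = 540.8.
Change in consumer surplus: 540.8 − 2163.2 = −1622.4.

Consumer surplus falls by 1622.4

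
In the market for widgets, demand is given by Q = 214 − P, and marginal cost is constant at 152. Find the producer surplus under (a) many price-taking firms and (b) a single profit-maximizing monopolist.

Competition: PS = 0; Monopoly: PS = 961

Inverting demand: P = 214 − Q.
Under competition P = MC = 152, so Q = (214 − 152)/1 = 62.
PS = (152 − 152)·62 = 0.
A monopolist chooses Q where MR = MC. MR = 214 − 2Q; setting this equal to 152 gives Q = 31 and P = 183.
PS = (183 − 152)·31 = 961.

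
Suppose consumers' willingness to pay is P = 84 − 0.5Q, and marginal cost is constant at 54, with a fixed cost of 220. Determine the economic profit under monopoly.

Monopoly sets MR = MC: 84 − Q = 54 ⇒ Q = 30, P = 84 − 0.5·30 = 69.
Profit = (69 − 54)·30 − 220 = 230.

Profit = 230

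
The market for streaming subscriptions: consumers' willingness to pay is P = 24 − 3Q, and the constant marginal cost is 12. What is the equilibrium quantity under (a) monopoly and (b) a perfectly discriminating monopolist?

Monopoly: Q = 2; Perfect PD: Q = 4

The monopolist equates marginal revenue to marginal cost: 24 − 6Q = 12, so Q = 2. From demand, P = 18.
Under first-degree price discrimination the firm charges each unit its demand price and produces up to where P = MC, i.e. Q = 4. Consumer surplus is zero; producer surplus equals total surplus.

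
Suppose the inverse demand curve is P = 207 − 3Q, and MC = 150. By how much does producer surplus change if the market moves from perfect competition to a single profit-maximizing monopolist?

PS rises by 270.75

Competitive firms price at marginal cost: P = 150, giving Q = 19.
PS = (150 − 150)·19 = 0.
A monopolist chooses Q where MR = MC. MR = 207 − 6Q; setting this equal to 150 gives Q = 9.5 and P = 178.5.
PS = (178.5 − 150)·9.5 = 270.75.
Change in producer surplus: 270.75 − 0 = 270.75.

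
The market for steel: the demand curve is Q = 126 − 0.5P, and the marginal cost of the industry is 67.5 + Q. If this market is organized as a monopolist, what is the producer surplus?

PS = 3404.025

Inverting demand: P = 252 − 2Q.
The monopolist equates marginal revenue to marginal cost: 252 − 4Q = 67.5 + Q, so Q = 36.9. From demand, P = 178.2.
PS = P·Q − VC(Q) = 178.2·36.9 − (67.5·36.9 + ½·1·36.9²) = 3404.025.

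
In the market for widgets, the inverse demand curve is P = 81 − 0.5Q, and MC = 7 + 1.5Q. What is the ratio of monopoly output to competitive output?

A monopolist chooses Q where MR = MC. MR = 81 − Q; setting this equal to 7 + 1.5Q gives Q = 29.6 and P = 66.2.
Under competition P = MC: 81 − 0.5Q = 7 + 1.5Q ⇒ Q = 37, P = 62.5.
Ratio Q_m/Q_c = 29.6/37 = 0.8.

Q_m/Q_c = 0.8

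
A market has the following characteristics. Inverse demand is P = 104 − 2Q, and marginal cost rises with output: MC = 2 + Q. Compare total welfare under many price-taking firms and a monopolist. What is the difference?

Competitive equilibrium sets price equal to marginal cost: 104 − 2Q = 2 + Q, so Q = 34 and P = 36.
CS = ½·(104 − 36)·34 = 1156; PS = (36·34 − 2·34 − ½·1·34²) = 578; TS = 1734.
Monopoly sets MR = MC: 104 − 4Q = 2 + Q ⇒ Q = 20.4, P = 104 − 2·20.4 = 63.2.
CS = ½·(104 − 63.2)·20.4 = 416.16; PS = (63.2·20.4 − 2·20.4 − ½·1·20.4²) = 1040.4; TS = 1456.56.
Change in total welfare: 1456.56 − 1734 = −277.44.

TS falls by 277.44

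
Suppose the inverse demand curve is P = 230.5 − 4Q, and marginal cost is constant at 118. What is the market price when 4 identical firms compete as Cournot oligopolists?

P = 140.5

With 4 symmetric Cournot firms, each firm's FOC gives 230.5 − 20q = 118, so q = 5.625, Q = 4·5.625 = 22.5, and P = 140.5.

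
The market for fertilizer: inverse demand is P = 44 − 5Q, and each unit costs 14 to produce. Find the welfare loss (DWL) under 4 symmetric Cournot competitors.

Competitive firms price at marginal cost: P = 14, giving Q = 6.
Cournot with 4 identical firms: the symmetric best-response condition is 44 − 25q = 14. Each firm produces q = 1.2, total output Q = 4.8, price P = 20.
DWL is the triangle between Q = 4.8 and Q = 6: ½·(6 − 4.8)·(20 − 14) = 3.6.

DWL = 3.6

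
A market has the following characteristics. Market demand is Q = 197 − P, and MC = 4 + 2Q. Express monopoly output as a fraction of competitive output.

Inverting demand: P = 197 − Q.
The monopolist equates marginal revenue to marginal cost: 197 − 2Q = 4 + 2Q, so Q = 48.25. From demand, P = 148.75.
Competitive equilibrium sets price equal to marginal cost: 197 − Q = 4 + 2Q, so Q = 193/3 and P = 398/3.
Ratio Q_m/Q_c = 48.25/(193/3) = 0.75.

Q_m/Q_c = 0.75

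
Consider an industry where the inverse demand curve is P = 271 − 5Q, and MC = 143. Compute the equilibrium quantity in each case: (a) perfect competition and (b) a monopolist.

Under competition P = MC = 143, so Q = (271 − 143)/5 = 25.6.
A monopolist chooses Q where MR = MC. MR = 271 − 10Q; setting this equal to 143 gives Q = 12.8 and P = 207.

Competition: Q = 25.6; Monopoly: Q = 12.8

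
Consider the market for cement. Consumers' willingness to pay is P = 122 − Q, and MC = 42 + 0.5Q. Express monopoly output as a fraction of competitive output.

A monopolist chooses Q where MR = MC. MR = 122 − 2Q; setting this equal to 42 + 0.5Q gives Q = 32 and P = 90.
Under competition P = MC: 122 − Q = 42 + 0.5Q ⇒ Q = 160/3, P = 206/3.
Ratio Q_m/Q_c = 32/(160/3) = 0.6.

Q_m/Q_c = 0.6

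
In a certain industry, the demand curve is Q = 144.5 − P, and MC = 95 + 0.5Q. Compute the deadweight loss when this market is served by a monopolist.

DWL = 130.68

Inverting demand: P = 144.5 − Q.
Competitive equilibrium sets price equal to marginal cost: 144.5 − Q = 95 + 0.5Q, so Q = 33 and P = 111.5.
A monopolist chooses Q where MR = MC. MR = 144.5 − 2Q; setting this equal to 95 + 0.5Q gives Q = 19.8 and P = 124.7.
CS = ½·(144.5 − 111.5)·33 = 544.5; PS = (111.5·33 − 95·33 − ½·0.5·33²) = 272.25; TS = 816.75.
CS = ½·(144.5 − 124.7)·19.8 = 196.02; PS = (124.7·19.8 − 95·19.8 − ½·0.5·19.8²) = 490.05; TS = 686.07.
DWL = 816.75 − 686.07 = 130.68.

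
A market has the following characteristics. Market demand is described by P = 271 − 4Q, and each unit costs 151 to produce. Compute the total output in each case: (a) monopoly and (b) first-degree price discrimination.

Monopoly: Q = 15; Perfect PD: Q = 30

Monopoly sets MR = MC: 271 − 8Q = 151 ⇒ Q = 15, P = 271 − 4·15 = 211.
With perfect price discrimination, output is the efficient level Q = 30 (where demand meets MC), but every buyer pays their willingness to pay: CS = 0 and PS = total surplus.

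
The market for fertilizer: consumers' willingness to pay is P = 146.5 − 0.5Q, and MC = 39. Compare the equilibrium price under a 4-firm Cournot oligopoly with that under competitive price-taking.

Cournot: P = 60.5; Competition: P = 39

With 4 symmetric Cournot firms, each firm's FOC gives 146.5 − 2.5q = 39, so q = 43, Q = 4·43 = 172, and P = 60.5.
Under competition P = MC = 39, so Q = (146.5 − 39)/0.5 = 215.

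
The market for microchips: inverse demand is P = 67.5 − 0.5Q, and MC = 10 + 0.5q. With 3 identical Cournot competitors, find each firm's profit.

π_i = 396.75

With 3 symmetric Cournot firms, each firm's FOC gives 67.5 − 2q = 10 + 0.5q, so q = 23, Q = 3·23 = 69, and P = 33.
Each firm's profit = 33·23 − (10·23 + ½·0.5·23²) = 396.75.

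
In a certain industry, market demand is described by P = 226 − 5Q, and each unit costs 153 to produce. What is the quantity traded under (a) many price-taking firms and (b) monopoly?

Perfect competition: P = MC = 153, so 226 − 5Q = 153 and Q = 14.6.
A monopolist chooses Q where MR = MC. MR = 226 − 10Q; setting this equal to 153 gives Q = 7.3 and P = 189.5.

Competition: Q = 14.6; Monopoly: Q = 7.3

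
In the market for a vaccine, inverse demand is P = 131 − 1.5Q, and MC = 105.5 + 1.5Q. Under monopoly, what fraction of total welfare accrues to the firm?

PS/TS = 0.75

A monopolist chooses Q where MR = MC. MR = 131 − 3Q; setting this equal to 105.5 + 1.5Q gives Q = 17/3 and P = 122.5.
CS = ½·(131 − 122.5)·17/3 = 289/12.
PS = P·Q − VC(Q) = 122.5·17/3 − (105.5·17/3 + ½·1.5·(17/3)²) = 72.25.
Share captured = PS/TS = 72.25/(289/3) = 0.75.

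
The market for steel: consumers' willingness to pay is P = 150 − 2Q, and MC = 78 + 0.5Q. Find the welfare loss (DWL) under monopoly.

Under competition P = MC: 150 − 2Q = 78 + 0.5Q ⇒ Q = 28.8, P = 92.4.
Monopoly sets MR = MC: 150 − 4Q = 78 + 0.5Q ⇒ Q = 16, P = 150 − 2·16 = 118.
CS = ½·(150 − 92.4)·28.8 = 829.44; PS = (92.4·28.8 − 78·28.8 − ½·0.5·28.8²) = 207.36; TS = 1036.8.
CS = ½·(150 − 118)·16 = 256; PS = (118·16 − 78·16 − ½·0.5·16²) = 576; TS = 832.
DWL = 1036.8 − 832 = 204.8.

DWL = 204.8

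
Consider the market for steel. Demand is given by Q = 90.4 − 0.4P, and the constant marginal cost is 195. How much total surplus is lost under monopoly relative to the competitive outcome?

DWL = 48.05

Inverting demand: P = 226 − 2.5Q.
Competitive firms price at marginal cost: P = 195, giving Q = 12.4.
A monopolist chooses Q where MR = MC. MR = 226 − 5Q; setting this equal to 195 gives Q = 6.2 and P = 210.5.
DWL is the triangle between Q = 6.2 and Q = 12.4: ½·(12.4 − 6.2)·(210.5 − 195) = 48.05.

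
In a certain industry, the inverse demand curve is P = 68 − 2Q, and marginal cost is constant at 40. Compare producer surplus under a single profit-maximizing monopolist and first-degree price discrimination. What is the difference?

PS rises by 98

A monopolist chooses Q where MR = MC. MR = 68 − 4Q; setting this equal to 40 gives Q = 7 and P = 54.
PS = (54 − 40)·7 = 98.
With perfect price discrimination, output is the efficient level Q = 14 (where demand meets MC), but every buyer pays their willingness to pay: CS = 0 and PS = total surplus.
PS = ½·(68 − 40)·14 = 196.
Change in producer surplus: 196 − 98 = 98.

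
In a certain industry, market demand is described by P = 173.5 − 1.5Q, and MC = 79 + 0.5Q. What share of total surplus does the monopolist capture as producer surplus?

PS/TS = 0.7

Monopoly sets MR = MC: 173.5 − 3Q = 79 + 0.5Q ⇒ Q = 27, P = 173.5 − 1.5·27 = 133.
CS = ½·(173.5 − 133)·27 = 546.75.
PS = P·Q − VC(Q) = 133·27 − (79·27 + ½·0.5·27²) = 1275.75.
Share captured = PS/TS = 1275.75/1822.5 = 0.7.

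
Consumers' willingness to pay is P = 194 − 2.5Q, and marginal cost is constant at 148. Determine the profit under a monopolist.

Profit = 211.6

The monopolist equates marginal revenue to marginal cost: 194 − 5Q = 148, so Q = 9.2. From demand, P = 171.
Profit = (171 − 148)·9.2 = 211.6.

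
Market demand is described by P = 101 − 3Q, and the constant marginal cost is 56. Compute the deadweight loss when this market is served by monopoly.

DWL = 84.375

Under competition P = MC = 56, so Q = (101 − 56)/3 = 15.
A monopolist chooses Q where MR = MC. MR = 101 − 6Q; setting this equal to 56 gives Q = 7.5 and P = 78.5.
DWL is the triangle between Q = 7.5 and Q = 15: ½·(15 − 7.5)·(78.5 − 56) = 84.375.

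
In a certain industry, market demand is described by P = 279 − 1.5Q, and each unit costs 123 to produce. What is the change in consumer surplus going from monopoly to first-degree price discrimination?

Monopoly sets MR = MC: 279 − 3Q = 123 ⇒ Q = 52, P = 279 − 1.5·52 = 201.
CS = ½·(279 − 201)·52 = 2028.
A perfectly discriminating monopolist sells every unit with P(Q) ≥ MC(Q), so output equals the competitive quantity Q = 104. Each buyer pays their reservation price, so CS = 0 and the firm captures all surplus.
CS = 0.
Change in consumer surplus: 0 − 2028 = −2028.

Consumer surplus falls by 2028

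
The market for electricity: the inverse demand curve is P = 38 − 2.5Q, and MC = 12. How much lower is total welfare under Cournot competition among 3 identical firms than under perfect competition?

TS falls by 8.45

Under competition P = MC = 12, so Q = (38 − 12)/2.5 = 10.4.
CS = ½·(38 − 12)·10.4 = 135.2; PS = (12 − 12)·10.4 = 0; TS = 135.2.
Cournot with 3 identical firms: the symmetric best-response condition is 38 − 10q = 12. Each firm produces q = 2.6, total output Q = 7.8, price P = 18.5.
CS = ½·(38 − 18.5)·7.8 = 76.05; PS = (18.5 − 12)·7.8 = 50.7; TS = 126.75.
Change in total welfare: 126.75 − 135.2 = −8.45.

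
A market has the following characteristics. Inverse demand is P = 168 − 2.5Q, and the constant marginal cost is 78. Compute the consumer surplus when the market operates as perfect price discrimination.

Under first-degree price discrimination the firm charges each unit its demand price and produces up to where P = MC, i.e. Q = 36. Consumer surplus is zero; producer surplus equals total surplus.
CS = 0.

CS = 0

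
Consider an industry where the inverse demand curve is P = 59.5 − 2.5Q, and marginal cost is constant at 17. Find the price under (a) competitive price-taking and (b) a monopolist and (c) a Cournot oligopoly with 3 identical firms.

Competition: P = 17; Monopoly: P = 38.25; Cournot: P = 27.625

Under competition P = MC = 17, so Q = (59.5 − 17)/2.5 = 17.
Monopoly sets MR = MC: 59.5 − 5Q = 17 ⇒ Q = 8.5, P = 59.5 − 2.5·8.5 = 38.25.
With 3 symmetric Cournot firms, each firm's FOC gives 59.5 − 10q = 17, so q = 4.25, Q = 3·4.25 = 12.75, and P = 27.625.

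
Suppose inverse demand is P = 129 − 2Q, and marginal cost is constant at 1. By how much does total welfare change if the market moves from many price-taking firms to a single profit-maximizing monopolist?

TS falls by 1024

Competitive firms price at marginal cost: P = 1, giving Q = 64.
CS = ½·(129 − 1)·64 = 4096; PS = (1 − 1)·64 = 0; TS = 4096.
A monopolist chooses Q where MR = MC. MR = 129 − 4Q; setting this equal to 1 gives Q = 32 and P = 65.
CS = ½·(129 − 65)·32 = 1024; PS = (65 − 1)·32 = 2048; TS = 3072.
Change in total welfare: 3072 − 4096 = −1024.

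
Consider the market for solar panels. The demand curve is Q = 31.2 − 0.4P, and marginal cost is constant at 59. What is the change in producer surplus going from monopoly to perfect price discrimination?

PS rises by 36.1

Inverting demand: P = 78 − 2.5Q.
A monopolist chooses Q where MR = MC. MR = 78 − 5Q; setting this equal to 59 gives Q = 3.8 and P = 68.5.
PS = (68.5 − 59)·3.8 = 36.1.
Under first-degree price discrimination the firm charges each unit its demand price and produces up to where P = MC, i.e. Q = 7.6. Consumer surplus is zero; producer surplus equals total surplus.
PS = ½·(78 − 59)·7.6 = 72.2.
Change in producer surplus: 72.2 − 36.1 = 36.1.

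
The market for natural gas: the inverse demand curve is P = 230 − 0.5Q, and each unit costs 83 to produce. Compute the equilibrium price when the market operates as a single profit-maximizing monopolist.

P = 156.5

The monopolist equates marginal revenue to marginal cost: 230 − Q = 83, so Q = 147. From demand, P = 156.5.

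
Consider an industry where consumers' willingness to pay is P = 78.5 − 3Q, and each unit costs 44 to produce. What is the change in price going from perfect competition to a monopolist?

Competitive firms price at marginal cost: P = 44, giving Q = 11.5.
The monopolist equates marginal revenue to marginal cost: 78.5 − 6Q = 44, so Q = 5.75. From demand, P = 61.25.
Change in price: 61.25 − 44 = 17.25.

P rises by 17.25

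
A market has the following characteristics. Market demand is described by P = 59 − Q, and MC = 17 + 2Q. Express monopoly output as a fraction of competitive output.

Q_m/Q_c = 0.75

The monopolist equates marginal revenue to marginal cost: 59 − 2Q = 17 + 2Q, so Q = 10.5. From demand, P = 48.5.
Under competition P = MC: 59 − Q = 17 + 2Q ⇒ Q = 14, P = 45.
Ratio Q_m/Q_c = 10.5/14 = 0.75.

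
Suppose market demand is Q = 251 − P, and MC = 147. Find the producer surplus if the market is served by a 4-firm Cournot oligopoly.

PS = 1730.56

Inverting demand: P = 251 − Q.
With 4 symmetric Cournot firms, each firm's FOC gives 251 − 5q = 147, so q = 20.8, Q = 4·20.8 = 83.2, and P = 167.8.
PS = (167.8 − 147)·83.2 = 1730.56.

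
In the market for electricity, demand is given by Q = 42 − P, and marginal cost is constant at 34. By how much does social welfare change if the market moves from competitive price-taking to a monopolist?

Inverting demand: P = 42 − Q.
Perfect competition: P = MC = 34, so 42 − Q = 34 and Q = 8.
CS = ½·(42 − 34)·8 = 32; PS = (34 − 34)·8 = 0; TS = 32.
Monopoly sets MR = MC: 42 − 2Q = 34 ⇒ Q = 4, P = 42 − 4 = 38.
CS = ½·(42 − 38)·4 = 8; PS = (38 − 34)·4 = 16; TS = 24.
Change in social welfare: 24 − 32 = −8.

TS falls by 8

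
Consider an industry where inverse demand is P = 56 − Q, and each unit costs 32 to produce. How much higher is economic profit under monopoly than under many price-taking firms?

π rises by 144

Perfect competition: P = MC = 32, so 56 − Q = 32 and Q = 24.
Profit = (32 − 32)·24 = 0.
A monopolist chooses Q where MR = MC. MR = 56 − 2Q; setting this equal to 32 gives Q = 12 and P = 44.
Profit = (44 − 32)·12 = 144.
Change in economic profit: 144 − 0 = 144.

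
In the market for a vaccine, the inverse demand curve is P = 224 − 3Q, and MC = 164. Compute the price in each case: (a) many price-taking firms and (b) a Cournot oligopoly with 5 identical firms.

Competition: P = 164; Cournot: P = 174

Perfect competition: P = MC = 164, so 224 − 3Q = 164 and Q = 20.
Cournot with 5 identical firms: the symmetric best-response condition is 224 − 18q = 164. Each firm produces q = 10/3, total output Q = 50/3, price P = 174.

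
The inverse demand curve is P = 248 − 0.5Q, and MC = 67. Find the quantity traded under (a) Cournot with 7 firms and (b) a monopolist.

Cournot: Q = 316.75; Monopoly: Q = 181

In a 7-firm Cournot equilibrium, symmetry and the first-order condition give q = (248 − 67)/(4) = 45.25. So Q = 316.75 and P = 89.625.
A monopolist chooses Q where MR = MC. MR = 248 − Q; setting this equal to 67 gives Q = 181 and P = 157.5.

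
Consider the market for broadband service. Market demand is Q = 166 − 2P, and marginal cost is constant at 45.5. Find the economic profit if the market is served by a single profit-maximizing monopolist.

Profit = 703.125

Inverting demand: P = 83 − 0.5Q.
The monopolist equates marginal revenue to marginal cost: 83 − Q = 45.5, so Q = 37.5. From demand, P = 64.25.
Profit = (64.25 − 45.5)·37.5 = 703.125.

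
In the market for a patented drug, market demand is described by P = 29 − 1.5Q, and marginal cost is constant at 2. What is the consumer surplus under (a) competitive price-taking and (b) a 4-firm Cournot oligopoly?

Perfect competition: P = MC = 2, so 29 − 1.5Q = 2 and Q = 18.
CS = ½·(29 − 2)·18 = 243.
With 4 symmetric Cournot firms, each firm's FOC gives 29 − 7.5q = 2, so q = 3.6, Q = 4·3.6 = 14.4, and P = 7.4.
CS = ½·(29 − 7.4)·14.4 = 155.52.

Competition: CS = 243; Cournot: CS = 155.52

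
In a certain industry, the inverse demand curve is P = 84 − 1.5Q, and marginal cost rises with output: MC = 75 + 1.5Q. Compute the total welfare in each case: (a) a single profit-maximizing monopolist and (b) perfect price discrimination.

A monopolist chooses Q where MR = MC. MR = 84 − 3Q; setting this equal to 75 + 1.5Q gives Q = 2 and P = 81.
CS = ½·(84 − 81)·2 = 3; PS = (81·2 − 75·2 − ½·1.5·2²) = 9; TS = 12.
With perfect price discrimination, output is the efficient level Q = 3 (where demand meets MC), but every buyer pays their willingness to pay: CS = 0 and PS = total surplus.
TS = 13.5 (equal to competitive TS).

Monopoly: TS = 12; Perfect PD: TS = 13.5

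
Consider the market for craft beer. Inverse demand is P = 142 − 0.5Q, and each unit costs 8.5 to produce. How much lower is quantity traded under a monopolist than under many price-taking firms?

Under competition P = MC = 8.5, so Q = (142 − 8.5)/0.5 = 267.
The monopolist equates marginal revenue to marginal cost: 142 − Q = 8.5, so Q = 133.5. From demand, P = 75.25.
Change in quantity traded: 133.5 − 267 = −133.5.

Q falls by 133.5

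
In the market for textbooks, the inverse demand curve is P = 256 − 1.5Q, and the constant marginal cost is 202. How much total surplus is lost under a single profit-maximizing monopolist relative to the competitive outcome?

Competitive firms price at marginal cost: P = 202, giving Q = 36.
A monopolist chooses Q where MR = MC. MR = 256 − 3Q; setting this equal to 202 gives Q = 18 and P = 229.
DWL is the triangle between Q = 18 and Q = 36: ½·(36 − 18)·(229 − 202) = 243.

DWL = 243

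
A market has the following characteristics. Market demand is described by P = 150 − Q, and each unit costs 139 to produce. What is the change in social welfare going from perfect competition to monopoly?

Under competition P = MC = 139, so Q = (150 − 139)/1 = 11.
CS = ½·(150 − 139)·11 = 60.5; PS = (139 − 139)·11 = 0; TS = 60.5.
The monopolist equates marginal revenue to marginal cost: 150 − 2Q = 139, so Q = 5.5. From demand, P = 144.5.
CS = ½·(150 − 144.5)·5.5 = 15.125; PS = (144.5 − 139)·5.5 = 30.25; TS = 45.375.
Change in social welfare: 45.375 − 60.5 = −15.125.

TS falls by 15.125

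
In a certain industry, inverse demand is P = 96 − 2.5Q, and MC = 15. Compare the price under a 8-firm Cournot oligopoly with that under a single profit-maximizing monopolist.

In a 8-firm Cournot equilibrium, symmetry and the first-order condition give q = (96 − 15)/(22.5) = 3.6. So Q = 28.8 and P = 24.
The monopolist equates marginal revenue to marginal cost: 96 − 5Q = 15, so Q = 16.2. From demand, P = 55.5.

Cournot: P = 24; Monopoly: P = 55.5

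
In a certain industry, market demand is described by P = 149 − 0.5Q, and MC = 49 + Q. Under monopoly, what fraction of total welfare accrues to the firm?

Monopoly sets MR = MC: 149 − Q = 49 + Q ⇒ Q = 50, P = 149 − 0.5·50 = 124.
CS = ½·(149 − 124)·50 = 625.
PS = P·Q − VC(Q) = 124·50 − (49·50 + ½·1·50²) = 2500.
Share captured = PS/TS = 2500/3125 = 0.8.

PS/TS = 0.8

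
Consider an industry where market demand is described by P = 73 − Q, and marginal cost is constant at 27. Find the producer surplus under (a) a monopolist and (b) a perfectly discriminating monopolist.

Monopoly sets MR = MC: 73 − 2Q = 27 ⇒ Q = 23, P = 73 − 23 = 50.
PS = (50 − 27)·23 = 529.
A perfectly discriminating monopolist sells every unit with P(Q) ≥ MC(Q), so output equals the competitive quantity Q = 46. Each buyer pays their reservation price, so CS = 0 and the firm captures all surplus.
PS = ½·(73 − 27)·46 = 1058.

Monopoly: PS = 529; Perfect PD: PS = 1058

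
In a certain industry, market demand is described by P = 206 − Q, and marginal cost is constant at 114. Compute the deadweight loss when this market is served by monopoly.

DWL = 1058

Perfect competition: P = MC = 114, so 206 − Q = 114 and Q = 92.
Monopoly sets MR = MC: 206 − 2Q = 114 ⇒ Q = 46, P = 206 − 46 = 160.
DWL is the triangle between Q = 46 and Q = 92: ½·(92 − 46)·(160 − 114) = 1058.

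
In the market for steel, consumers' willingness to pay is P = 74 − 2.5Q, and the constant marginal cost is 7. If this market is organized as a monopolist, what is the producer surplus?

PS = 448.9

The monopolist equates marginal revenue to marginal cost: 74 − 5Q = 7, so Q = 13.4. From demand, P = 40.5.
PS = (40.5 − 7)·13.4 = 448.9.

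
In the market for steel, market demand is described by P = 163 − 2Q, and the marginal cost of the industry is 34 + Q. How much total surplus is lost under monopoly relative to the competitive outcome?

DWL = 443.76

Under competition P = MC: 163 − 2Q = 34 + Q ⇒ Q = 43, P = 77.
The monopolist equates marginal revenue to marginal cost: 163 − 4Q = 34 + Q, so Q = 25.8. From demand, P = 111.4.
CS = ½·(163 − 77)·43 = 1849; PS = (77·43 − 34·43 − ½·1·43²) = 924.5; TS = 2773.5.
CS = ½·(163 − 111.4)·25.8 = 665.64; PS = (111.4·25.8 − 34·25.8 − ½·1·25.8²) = 1664.1; TS = 2329.74.
DWL = 2773.5 − 2329.74 = 443.76.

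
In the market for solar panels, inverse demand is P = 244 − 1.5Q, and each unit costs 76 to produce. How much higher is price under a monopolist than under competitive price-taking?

Competitive firms price at marginal cost: P = 76, giving Q = 112.
A monopolist chooses Q where MR = MC. MR = 244 − 3Q; setting this equal to 76 gives Q = 56 and P = 160.
Change in price: 160 − 76 = 84.

P rises by 84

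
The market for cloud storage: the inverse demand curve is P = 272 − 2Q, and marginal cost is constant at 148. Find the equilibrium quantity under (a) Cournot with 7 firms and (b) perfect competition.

Cournot: Q = 54.25; Competition: Q = 62

With 7 symmetric Cournot firms, each firm's FOC gives 272 − 16q = 148, so q = 7.75, Q = 7·7.75 = 54.25, and P = 163.5.
Under competition P = MC = 148, so Q = (272 − 148)/2 = 62.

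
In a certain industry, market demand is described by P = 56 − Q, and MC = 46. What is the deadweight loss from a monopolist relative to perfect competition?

DWL = 12.5

Competitive firms price at marginal cost: P = 46, giving Q = 10.
The monopolist equates marginal revenue to marginal cost: 56 − 2Q = 46, so Q = 5. From demand, P = 51.
DWL is the triangle between Q = 5 and Q = 10: ½·(10 − 5)·(51 − 46) = 12.5.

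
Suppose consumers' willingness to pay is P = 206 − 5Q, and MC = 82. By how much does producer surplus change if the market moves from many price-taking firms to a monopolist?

Producer surplus rises by 768.8

Competitive firms price at marginal cost: P = 82, giving Q = 24.8.
PS = (82 − 82)·24.8 = 0.
The monopolist equates marginal revenue to marginal cost: 206 − 10Q = 82, so Q = 12.4. From demand, P = 144.
PS = (144 − 82)·12.4 = 768.8.
Change in producer surplus: 768.8 − 0 = 768.8.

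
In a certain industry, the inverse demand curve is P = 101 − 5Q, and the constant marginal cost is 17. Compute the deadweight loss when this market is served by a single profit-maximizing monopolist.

DWL = 176.4

Perfect competition: P = MC = 17, so 101 − 5Q = 17 and Q = 16.8.
A monopolist chooses Q where MR = MC. MR = 101 − 10Q; setting this equal to 17 gives Q = 8.4 and P = 59.
DWL is the triangle between Q = 8.4 and Q = 16.8: ½·(16.8 − 8.4)·(59 − 17) = 176.4.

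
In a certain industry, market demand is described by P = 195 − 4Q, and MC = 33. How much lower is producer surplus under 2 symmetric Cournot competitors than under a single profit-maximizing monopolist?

A monopolist chooses Q where MR = MC. MR = 195 − 8Q; setting this equal to 33 gives Q = 20.25 and P = 114.
PS = (114 − 33)·20.25 = 1640.25.
With 2 symmetric Cournot firms, each firm's FOC gives 195 − 12q = 33, so q = 13.5, Q = 2·13.5 = 27, and P = 87.
PS = (87 − 33)·27 = 1458.
Change in producer surplus: 1458 − 1640.25 = −182.25.

Producer surplus falls by 182.25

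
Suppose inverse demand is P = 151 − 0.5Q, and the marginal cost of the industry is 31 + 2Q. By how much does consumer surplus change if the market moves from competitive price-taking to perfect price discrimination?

CS falls by 576

Under competition P = MC: 151 − 0.5Q = 31 + 2Q ⇒ Q = 48, P = 127.
CS = ½·(151 − 127)·48 = 576.
With perfect price discrimination, output is the efficient level Q = 48 (where demand meets MC), but every buyer pays their willingness to pay: CS = 0 and PS = total surplus.
CS = 0.
Change in consumer surplus: 0 − 576 = −576.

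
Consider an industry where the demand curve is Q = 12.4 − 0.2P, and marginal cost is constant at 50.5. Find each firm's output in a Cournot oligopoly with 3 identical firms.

q_i = 0.575

Inverting demand: P = 62 − 5Q.
With 3 symmetric Cournot firms, each firm's FOC gives 62 − 20q = 50.5, so q = 0.575, Q = 3·0.575 = 1.725, and P = 53.375.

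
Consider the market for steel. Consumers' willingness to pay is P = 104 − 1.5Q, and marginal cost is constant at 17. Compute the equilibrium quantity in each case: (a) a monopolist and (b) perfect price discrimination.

A monopolist chooses Q where MR = MC. MR = 104 − 3Q; setting this equal to 17 gives Q = 29 and P = 60.5.
With perfect price discrimination, output is the efficient level Q = 58 (where demand meets MC), but every buyer pays their willingness to pay: CS = 0 and PS = total surplus.

Monopoly: Q = 29; Perfect PD: Q = 58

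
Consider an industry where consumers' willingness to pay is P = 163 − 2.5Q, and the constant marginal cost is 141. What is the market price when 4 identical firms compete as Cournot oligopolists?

Cournot with 4 identical firms: the symmetric best-response condition is 163 − 12.5q = 141. Each firm produces q = 1.76, total output Q = 7.04, price P = 145.4.

P = 145.4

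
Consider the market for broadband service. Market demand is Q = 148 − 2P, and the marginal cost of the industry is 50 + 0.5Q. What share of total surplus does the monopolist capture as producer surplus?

Inverting demand: P = 74 − 0.5Q.
A monopolist chooses Q where MR = MC. MR = 74 − Q; setting this equal to 50 + 0.5Q gives Q = 16 and P = 66.
CS = ½·(74 − 66)·16 = 64.
PS = P·Q − VC(Q) = 66·16 − (50·16 + ½·0.5·16²) = 192.
Share captured = PS/TS = 192/256 = 0.75.

PS/TS = 0.75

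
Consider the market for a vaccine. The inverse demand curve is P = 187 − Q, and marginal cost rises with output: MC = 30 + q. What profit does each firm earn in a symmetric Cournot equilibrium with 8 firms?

Cournot with 8 identical firms: the symmetric best-response condition is 187 − 9q = 30 + q. Each firm produces q = 15.7, total output Q = 125.6, price P = 61.4.
Each firm's profit = 61.4·15.7 − (30·15.7 + ½·1·15.7²) = 369.735.

π_i = 369.735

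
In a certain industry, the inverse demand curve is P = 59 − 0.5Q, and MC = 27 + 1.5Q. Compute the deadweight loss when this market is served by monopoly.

DWL = 10.24

Competitive equilibrium sets price equal to marginal cost: 59 − 0.5Q = 27 + 1.5Q, so Q = 16 and P = 51.
A monopolist chooses Q where MR = MC. MR = 59 − Q; setting this equal to 27 + 1.5Q gives Q = 12.8 and P = 52.6.
CS = ½·(59 − 51)·16 = 64; PS = (51·16 − 27·16 − ½·1.5·16²) = 192; TS = 256.
CS = ½·(59 − 52.6)·12.8 = 40.96; PS = (52.6·12.8 − 27·12.8 − ½·1.5·12.8²) = 204.8; TS = 245.76.
DWL = 256 − 245.76 = 10.24.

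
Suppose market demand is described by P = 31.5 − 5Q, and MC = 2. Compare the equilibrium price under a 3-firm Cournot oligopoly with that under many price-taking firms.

Cournot: P = 9.375; Competition: P = 2

With 3 symmetric Cournot firms, each firm's FOC gives 31.5 − 20q = 2, so q = 1.475, Q = 3·1.475 = 4.425, and P = 9.375.
Under competition P = MC = 2, so Q = (31.5 − 2)/5 = 5.9.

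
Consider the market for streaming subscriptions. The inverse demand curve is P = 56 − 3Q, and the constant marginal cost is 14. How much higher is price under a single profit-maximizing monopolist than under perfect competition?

Perfect competition: P = MC = 14, so 56 − 3Q = 14 and Q = 14.
The monopolist equates marginal revenue to marginal cost: 56 − 6Q = 14, so Q = 7. From demand, P = 35.
Change in price: 35 − 14 = 21.

Price rises by 21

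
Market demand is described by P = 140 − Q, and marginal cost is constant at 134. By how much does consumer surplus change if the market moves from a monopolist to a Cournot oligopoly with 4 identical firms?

CS rises by 7.02

Monopoly sets MR = MC: 140 − 2Q = 134 ⇒ Q = 3, P = 140 − 3 = 137.
CS = ½·(140 − 137)·3 = 4.5.
With 4 symmetric Cournot firms, each firm's FOC gives 140 − 5q = 134, so q = 1.2, Q = 4·1.2 = 4.8, and P = 135.2.
CS = ½·(140 − 135.2)·4.8 = 11.52.
Change in consumer surplus: 11.52 − 4.5 = 7.02.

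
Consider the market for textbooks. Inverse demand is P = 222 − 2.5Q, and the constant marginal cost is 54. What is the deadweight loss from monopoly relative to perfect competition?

DWL = 1411.2

Perfect competition: P = MC = 54, so 222 − 2.5Q = 54 and Q = 67.2.
The monopolist equates marginal revenue to marginal cost: 222 − 5Q = 54, so Q = 33.6. From demand, P = 138.
DWL is the triangle between Q = 33.6 and Q = 67.2: ½·(67.2 − 33.6)·(138 − 54) = 1411.2.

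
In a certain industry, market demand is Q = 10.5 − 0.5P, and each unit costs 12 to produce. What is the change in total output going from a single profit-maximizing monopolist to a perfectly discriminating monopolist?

Inverting demand: P = 21 − 2Q.
Monopoly sets MR = MC: 21 − 4Q = 12 ⇒ Q = 2.25, P = 21 − 2·2.25 = 16.5.
Under first-degree price discrimination the firm charges each unit its demand price and produces up to where P = MC, i.e. Q = 4.5. Consumer surplus is zero; producer surplus equals total surplus.
Change in total output: 4.5 − 2.25 = 2.25.

Q rises by 2.25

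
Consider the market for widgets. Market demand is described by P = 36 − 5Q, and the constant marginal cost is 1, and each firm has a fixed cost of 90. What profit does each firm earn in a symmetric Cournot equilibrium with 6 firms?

With 6 symmetric Cournot firms, each firm's FOC gives 36 − 35q = 1, so q = 1, Q = 6·1 = 6, and P = 6.
Each firm's profit = (6 − 1)·1 − 90 = −85.

π_i = −85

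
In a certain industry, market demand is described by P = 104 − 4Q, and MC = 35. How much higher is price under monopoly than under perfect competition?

Perfect competition: P = MC = 35, so 104 − 4Q = 35 and Q = 17.25.
The monopolist equates marginal revenue to marginal cost: 104 − 8Q = 35, so Q = 8.625. From demand, P = 69.5.
Change in price: 69.5 − 35 = 34.5.

Price rises by 34.5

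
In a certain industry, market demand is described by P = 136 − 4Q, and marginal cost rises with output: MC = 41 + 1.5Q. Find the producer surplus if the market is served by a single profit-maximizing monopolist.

PS = 475

Monopoly sets MR = MC: 136 − 8Q = 41 + 1.5Q ⇒ Q = 10, P = 136 − 4·10 = 96.
PS = P·Q − VC(Q) = 96·10 − (41·10 + ½·1.5·10²) = 475.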